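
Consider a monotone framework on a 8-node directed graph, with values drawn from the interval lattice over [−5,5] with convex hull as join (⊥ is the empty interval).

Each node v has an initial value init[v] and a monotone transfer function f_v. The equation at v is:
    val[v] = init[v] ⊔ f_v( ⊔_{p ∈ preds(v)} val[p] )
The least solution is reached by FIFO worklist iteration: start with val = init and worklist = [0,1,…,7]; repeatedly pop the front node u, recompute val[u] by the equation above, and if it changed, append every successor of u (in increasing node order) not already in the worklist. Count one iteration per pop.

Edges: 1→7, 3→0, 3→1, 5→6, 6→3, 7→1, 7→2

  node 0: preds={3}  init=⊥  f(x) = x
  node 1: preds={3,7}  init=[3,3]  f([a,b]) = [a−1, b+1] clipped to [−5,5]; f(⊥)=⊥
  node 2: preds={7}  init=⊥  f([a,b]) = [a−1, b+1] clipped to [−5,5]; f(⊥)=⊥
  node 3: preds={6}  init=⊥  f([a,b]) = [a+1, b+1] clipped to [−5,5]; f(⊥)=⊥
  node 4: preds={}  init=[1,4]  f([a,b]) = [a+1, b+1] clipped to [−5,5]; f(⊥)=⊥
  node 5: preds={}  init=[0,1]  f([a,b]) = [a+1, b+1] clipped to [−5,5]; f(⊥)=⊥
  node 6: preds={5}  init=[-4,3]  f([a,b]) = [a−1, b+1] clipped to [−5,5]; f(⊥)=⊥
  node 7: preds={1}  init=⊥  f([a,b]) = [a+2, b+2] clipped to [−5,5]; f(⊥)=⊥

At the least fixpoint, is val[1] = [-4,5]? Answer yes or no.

Trace (14 dequeues):
  [1] u=0 | in ⊥ | out ⊥ | ==
  [2] u=1 | in ⊥ | out [3,3] | ==
  [3] u=2 | in ⊥ | out ⊥ | ==
  [4] u=3 | in [-4,3] | out [-3,4] | prev ⊥ | push {0,1}
  [5] u=4 | in ⊥ | out [1,4] | ==
  [6] u=5 | in ⊥ | out [0,1] | ==
  [7] u=6 | in [0,1] | out [-4,3] | ==
  [8] u=7 | in [3,3] | out [5,5] | prev ⊥ | push {2}
  [9] u=0 | in [-3,4] | out [-3,4] | prev ⊥ | push {}
  [10] u=1 | in [-3,5] | out [-4,5] | prev [3,3] | push {7}
  [11] u=2 | in [5,5] | out [4,5] | prev ⊥ | push {}
  [12] u=7 | in [-4,5] | out [-2,5] | prev [5,5] | push {1,2}
  [13] u=1 | in [-3,5] | out [-4,5] | ==
  [14] u=2 | in [-2,5] | out [-3,5] | prev [4,5] | push {}

Converged values:
  [0] [-3,4]
  [1] [-4,5]
  [2] [-3,5]
  [3] [-3,4]
  [4] [1,4]
  [5] [0,1]
  [6] [-4,3]
  [7] [-2,5]

yes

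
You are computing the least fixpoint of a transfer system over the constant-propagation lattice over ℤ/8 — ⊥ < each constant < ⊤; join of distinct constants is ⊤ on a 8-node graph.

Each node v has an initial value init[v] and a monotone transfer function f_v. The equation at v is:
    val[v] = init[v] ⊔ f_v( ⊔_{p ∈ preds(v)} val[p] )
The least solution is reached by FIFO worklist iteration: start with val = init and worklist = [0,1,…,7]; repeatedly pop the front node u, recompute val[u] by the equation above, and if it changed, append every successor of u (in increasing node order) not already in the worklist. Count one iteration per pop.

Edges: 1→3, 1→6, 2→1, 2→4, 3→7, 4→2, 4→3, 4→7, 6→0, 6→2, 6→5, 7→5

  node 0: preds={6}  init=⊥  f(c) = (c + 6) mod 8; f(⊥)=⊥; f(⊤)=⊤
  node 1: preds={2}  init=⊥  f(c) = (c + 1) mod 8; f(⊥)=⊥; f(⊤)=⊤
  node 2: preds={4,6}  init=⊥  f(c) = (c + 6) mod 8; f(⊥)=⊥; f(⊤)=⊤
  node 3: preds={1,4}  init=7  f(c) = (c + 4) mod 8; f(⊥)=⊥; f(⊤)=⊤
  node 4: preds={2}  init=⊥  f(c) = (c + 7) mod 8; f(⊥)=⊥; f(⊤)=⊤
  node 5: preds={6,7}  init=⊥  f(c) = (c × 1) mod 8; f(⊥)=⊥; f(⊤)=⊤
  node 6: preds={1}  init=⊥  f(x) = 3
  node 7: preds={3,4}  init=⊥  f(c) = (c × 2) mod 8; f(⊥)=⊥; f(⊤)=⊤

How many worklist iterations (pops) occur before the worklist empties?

24

Iteration log — 24 steps:
  step 1. node 0  ⊔preds=⊥  new=⊥  stable
  step 2. node 1  ⊔preds=⊥  new=⊥  stable
  step 3. node 2  ⊔preds=⊥  new=⊥  stable
  step 4. node 3  ⊔preds=⊥  new=7  stable
  step 5. node 4  ⊔preds=⊥  new=⊥  stable
  step 6. node 5  ⊔preds=⊥  new=⊥  stable
  step 7. node 6  ⊔preds=⊥  new=3  old=⊥  +wl: 0,2,5
  step 8. node 7  ⊔preds=7  new=6  old=⊥  +wl: 
  step 9. node 0  ⊔preds=3  new=1  old=⊥  +wl: 
  step 10. node 2  ⊔preds=3  new=1  old=⊥  +wl: 1,4
  step 11. node 5  ⊔preds=⊤  new=⊤  old=⊥  +wl: 
  step 12. node 1  ⊔preds=1  new=2  old=⊥  +wl: 3,6
  step 13. node 4  ⊔preds=1  new=0  old=⊥  +wl: 2,7
  step 14. node 3  ⊔preds=⊤  new=⊤  old=7  +wl: 
  step 15. node 6  ⊔preds=2  new=3  stable
  step 16. node 2  ⊔preds=⊤  new=⊤  old=1  +wl: 1,4
  step 17. node 7  ⊔preds=⊤  new=⊤  old=6  +wl: 5
  step 18. node 1  ⊔preds=⊤  new=⊤  old=2  +wl: 3,6
  step 19. node 4  ⊔preds=⊤  new=⊤  old=0  +wl: 2,7
  step 20. node 5  ⊔preds=⊤  new=⊤  stable
  step 21. node 3  ⊔preds=⊤  new=⊤  stable
  step 22. node 6  ⊔preds=⊤  new=3  stable
  step 23. node 2  ⊔preds=⊤  new=⊤  stable
  step 24. node 7  ⊔preds=⊤  new=⊤  stable

Least fixpoint reached:
  node 0: 1
  node 1: ⊤
  node 2: ⊤
  node 3: ⊤
  node 4: ⊤
  node 5: ⊤
  node 6: 3
  node 7: ⊤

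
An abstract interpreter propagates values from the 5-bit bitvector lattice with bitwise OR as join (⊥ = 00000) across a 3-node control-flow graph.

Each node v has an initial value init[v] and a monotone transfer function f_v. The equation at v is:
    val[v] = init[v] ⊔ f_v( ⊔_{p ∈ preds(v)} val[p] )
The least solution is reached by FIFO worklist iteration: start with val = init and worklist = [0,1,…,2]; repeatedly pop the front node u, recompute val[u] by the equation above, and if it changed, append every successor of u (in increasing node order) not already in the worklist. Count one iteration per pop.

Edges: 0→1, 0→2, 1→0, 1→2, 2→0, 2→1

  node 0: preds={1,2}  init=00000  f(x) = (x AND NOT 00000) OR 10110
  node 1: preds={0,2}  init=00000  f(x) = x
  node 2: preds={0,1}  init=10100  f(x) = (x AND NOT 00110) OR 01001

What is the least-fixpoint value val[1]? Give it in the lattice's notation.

11111

Iteration log — 7 steps:
  step 1. node 0  ⊔preds=10100  new=10110  old=00000  +wl: 
  step 2. node 1  ⊔preds=10110  new=10110  old=00000  +wl: 0
  step 3. node 2  ⊔preds=10110  new=11101  old=10100  +wl: 1
  step 4. node 0  ⊔preds=11111  new=11111  old=10110  +wl: 2
  step 5. node 1  ⊔preds=11111  new=11111  old=10110  +wl: 0
  step 6. node 2  ⊔preds=11111  new=11101  stable
  step 7. node 0  ⊔preds=11111  new=11111  stable

Least fixpoint reached:
  node 0: 11111
  node 1: 11111
  node 2: 11101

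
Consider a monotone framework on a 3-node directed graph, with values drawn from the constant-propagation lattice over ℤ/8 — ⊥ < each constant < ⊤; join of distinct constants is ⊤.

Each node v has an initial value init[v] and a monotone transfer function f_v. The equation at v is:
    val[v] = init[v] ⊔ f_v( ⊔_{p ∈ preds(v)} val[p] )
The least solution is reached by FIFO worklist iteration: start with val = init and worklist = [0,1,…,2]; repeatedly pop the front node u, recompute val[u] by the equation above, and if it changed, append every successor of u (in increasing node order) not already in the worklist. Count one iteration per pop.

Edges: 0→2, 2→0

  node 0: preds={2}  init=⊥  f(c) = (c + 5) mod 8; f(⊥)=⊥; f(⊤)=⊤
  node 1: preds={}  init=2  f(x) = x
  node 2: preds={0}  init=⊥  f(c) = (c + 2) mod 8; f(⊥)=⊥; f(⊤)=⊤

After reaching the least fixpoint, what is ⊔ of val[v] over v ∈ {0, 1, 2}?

Iteration log — 3 steps:
  step 1. node 0  ⊔preds=⊥  new=⊥  stable
  step 2. node 1  ⊔preds=⊥  new=2  stable
  step 3. node 2  ⊔preds=⊥  new=⊥  stable

Least fixpoint reached:
  node 0: ⊥
  node 1: 2
  node 2: ⊥

2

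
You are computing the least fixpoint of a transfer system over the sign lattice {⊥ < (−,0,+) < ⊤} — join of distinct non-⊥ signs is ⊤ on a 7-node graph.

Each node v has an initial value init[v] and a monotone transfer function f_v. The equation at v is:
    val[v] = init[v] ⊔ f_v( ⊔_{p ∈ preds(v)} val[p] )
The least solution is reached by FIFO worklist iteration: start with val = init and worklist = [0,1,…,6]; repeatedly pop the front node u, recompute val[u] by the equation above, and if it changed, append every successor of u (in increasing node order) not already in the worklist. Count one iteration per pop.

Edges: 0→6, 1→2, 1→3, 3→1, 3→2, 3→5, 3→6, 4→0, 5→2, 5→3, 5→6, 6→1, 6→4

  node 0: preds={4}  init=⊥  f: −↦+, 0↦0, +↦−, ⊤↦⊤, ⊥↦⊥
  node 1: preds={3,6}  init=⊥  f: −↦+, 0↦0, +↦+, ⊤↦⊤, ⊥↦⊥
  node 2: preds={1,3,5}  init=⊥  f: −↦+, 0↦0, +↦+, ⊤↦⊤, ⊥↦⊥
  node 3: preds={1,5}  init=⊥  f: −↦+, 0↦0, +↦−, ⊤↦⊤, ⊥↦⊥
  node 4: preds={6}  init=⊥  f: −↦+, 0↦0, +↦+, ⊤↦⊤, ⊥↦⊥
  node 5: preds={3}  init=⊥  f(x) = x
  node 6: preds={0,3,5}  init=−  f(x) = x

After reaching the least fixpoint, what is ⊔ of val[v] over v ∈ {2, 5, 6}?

Trace (21 dequeues):
  [1] u=0 | in ⊥ | out ⊥ | ==
  [2] u=1 | in − | out + | prev ⊥ | push {}
  [3] u=2 | in + | out + | prev ⊥ | push {}
  [4] u=3 | in + | out − | prev ⊥ | push {1,2}
  [5] u=4 | in − | out + | prev ⊥ | push {0}
  [6] u=5 | in − | out − | prev ⊥ | push {3}
  [7] u=6 | in − | out − | ==
  [8] u=1 | in − | out + | ==
  [9] u=2 | in ⊤ | out ⊤ | prev + | push {}
  [10] u=0 | in + | out − | prev ⊥ | push {6}
  [11] u=3 | in ⊤ | out ⊤ | prev − | push {1,2,5}
  [12] u=6 | in ⊤ | out ⊤ | prev − | push {4}
  [13] u=1 | in ⊤ | out ⊤ | prev + | push {3}
  [14] u=2 | in ⊤ | out ⊤ | ==
  [15] u=5 | in ⊤ | out ⊤ | prev − | push {2,6}
  [16] u=4 | in ⊤ | out ⊤ | prev + | push {0}
  [17] u=3 | in ⊤ | out ⊤ | ==
  [18] u=2 | in ⊤ | out ⊤ | ==
  [19] u=6 | in ⊤ | out ⊤ | ==
  [20] u=0 | in ⊤ | out ⊤ | prev − | push {6}
  [21] u=6 | in ⊤ | out ⊤ | ==

Converged values:
  [0] ⊤
  [1] ⊤
  [2] ⊤
  [3] ⊤
  [4] ⊤
  [5] ⊤
  [6] ⊤

⊤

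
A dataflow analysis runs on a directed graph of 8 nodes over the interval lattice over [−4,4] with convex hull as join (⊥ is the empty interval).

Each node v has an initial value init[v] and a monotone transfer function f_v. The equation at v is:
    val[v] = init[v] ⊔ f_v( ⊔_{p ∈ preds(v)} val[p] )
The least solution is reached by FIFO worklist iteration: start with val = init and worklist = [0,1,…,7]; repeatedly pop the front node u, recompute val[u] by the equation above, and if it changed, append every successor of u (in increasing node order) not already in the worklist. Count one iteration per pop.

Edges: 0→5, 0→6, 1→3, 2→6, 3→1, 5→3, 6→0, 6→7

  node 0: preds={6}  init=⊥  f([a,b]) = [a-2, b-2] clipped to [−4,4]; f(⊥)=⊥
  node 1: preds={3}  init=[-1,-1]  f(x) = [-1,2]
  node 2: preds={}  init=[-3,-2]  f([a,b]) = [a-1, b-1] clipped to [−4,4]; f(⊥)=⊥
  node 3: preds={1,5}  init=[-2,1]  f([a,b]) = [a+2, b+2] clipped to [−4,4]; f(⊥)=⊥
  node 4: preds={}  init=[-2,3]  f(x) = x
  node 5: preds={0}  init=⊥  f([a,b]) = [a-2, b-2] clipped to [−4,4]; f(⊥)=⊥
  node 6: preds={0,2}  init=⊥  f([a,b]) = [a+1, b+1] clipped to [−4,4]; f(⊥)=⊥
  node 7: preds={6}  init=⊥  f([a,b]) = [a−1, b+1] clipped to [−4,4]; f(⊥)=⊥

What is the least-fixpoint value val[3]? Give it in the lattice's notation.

Trace (15 dequeues):
  [1] u=0 | in ⊥ | out ⊥ | ==
  [2] u=1 | in [-2,1] | out [-1,2] | prev [-1,-1] | push {}
  [3] u=2 | in ⊥ | out [-3,-2] | ==
  [4] u=3 | in [-1,2] | out [-2,4] | prev [-2,1] | push {1}
  [5] u=4 | in ⊥ | out [-2,3] | ==
  [6] u=5 | in ⊥ | out ⊥ | ==
  [7] u=6 | in [-3,-2] | out [-2,-1] | prev ⊥ | push {0}
  [8] u=7 | in [-2,-1] | out [-3,0] | prev ⊥ | push {}
  [9] u=1 | in [-2,4] | out [-1,2] | ==
  [10] u=0 | in [-2,-1] | out [-4,-3] | prev ⊥ | push {5,6}
  [11] u=5 | in [-4,-3] | out [-4,-4] | prev ⊥ | push {3}
  [12] u=6 | in [-4,-2] | out [-3,-1] | prev [-2,-1] | push {0,7}
  [13] u=3 | in [-4,2] | out [-2,4] | ==
  [14] u=0 | in [-3,-1] | out [-4,-3] | ==
  [15] u=7 | in [-3,-1] | out [-4,0] | prev [-3,0] | push {}

Converged values:
  [0] [-4,-3]
  [1] [-1,2]
  [2] [-3,-2]
  [3] [-2,4]
  [4] [-2,3]
  [5] [-4,-4]
  [6] [-3,-1]
  [7] [-4,0]

[-2,4]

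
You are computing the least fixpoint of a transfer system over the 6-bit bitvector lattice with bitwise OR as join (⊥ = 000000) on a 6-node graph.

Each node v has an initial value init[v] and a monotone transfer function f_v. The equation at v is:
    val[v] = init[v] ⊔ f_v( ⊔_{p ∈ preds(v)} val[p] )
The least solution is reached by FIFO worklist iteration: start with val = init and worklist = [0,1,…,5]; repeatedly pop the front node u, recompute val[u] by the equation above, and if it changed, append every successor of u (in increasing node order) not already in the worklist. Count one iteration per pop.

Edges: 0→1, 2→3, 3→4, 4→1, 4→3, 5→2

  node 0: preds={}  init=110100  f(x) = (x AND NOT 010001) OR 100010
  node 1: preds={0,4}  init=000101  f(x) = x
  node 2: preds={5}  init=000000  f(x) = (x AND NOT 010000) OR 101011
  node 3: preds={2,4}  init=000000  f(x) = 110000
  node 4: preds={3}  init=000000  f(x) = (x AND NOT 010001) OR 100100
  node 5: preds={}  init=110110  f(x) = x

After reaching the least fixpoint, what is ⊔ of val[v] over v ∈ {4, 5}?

Iteration log — 8 steps:
  step 1. node 0  ⊔preds=000000  new=110110  old=110100  +wl: 
  step 2. node 1  ⊔preds=110110  new=110111  old=000101  +wl: 
  step 3. node 2  ⊔preds=110110  new=101111  old=000000  +wl: 
  step 4. node 3  ⊔preds=101111  new=110000  old=000000  +wl: 
  step 5. node 4  ⊔preds=110000  new=100100  old=000000  +wl: 1,3
  step 6. node 5  ⊔preds=000000  new=110110  stable
  step 7. node 1  ⊔preds=110110  new=110111  stable
  step 8. node 3  ⊔preds=101111  new=110000  stable

Least fixpoint reached:
  node 0: 110110
  node 1: 110111
  node 2: 101111
  node 3: 110000
  node 4: 100100
  node 5: 110110

110110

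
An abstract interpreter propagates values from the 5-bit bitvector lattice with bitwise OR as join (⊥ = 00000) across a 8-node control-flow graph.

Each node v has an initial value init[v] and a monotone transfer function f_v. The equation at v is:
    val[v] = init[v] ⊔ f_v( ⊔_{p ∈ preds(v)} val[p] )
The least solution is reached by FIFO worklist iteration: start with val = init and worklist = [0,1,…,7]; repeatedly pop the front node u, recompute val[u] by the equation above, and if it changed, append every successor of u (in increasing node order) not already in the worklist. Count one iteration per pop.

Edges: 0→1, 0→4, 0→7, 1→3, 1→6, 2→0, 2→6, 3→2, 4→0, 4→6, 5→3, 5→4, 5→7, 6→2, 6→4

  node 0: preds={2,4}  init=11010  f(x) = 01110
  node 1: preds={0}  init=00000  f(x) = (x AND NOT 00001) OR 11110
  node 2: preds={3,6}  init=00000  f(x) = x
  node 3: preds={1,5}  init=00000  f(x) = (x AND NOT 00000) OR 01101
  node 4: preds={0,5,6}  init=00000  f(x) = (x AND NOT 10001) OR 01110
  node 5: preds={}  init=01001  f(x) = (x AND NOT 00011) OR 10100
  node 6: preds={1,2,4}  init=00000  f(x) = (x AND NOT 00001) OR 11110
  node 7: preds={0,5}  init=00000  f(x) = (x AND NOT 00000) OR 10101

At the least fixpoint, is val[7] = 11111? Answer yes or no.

Iteration log — 13 steps:
  step 1. node 0  ⊔preds=00000  new=11110  old=11010  +wl: 
  step 2. node 1  ⊔preds=11110  new=11110  old=00000  +wl: 
  step 3. node 2  ⊔preds=00000  new=00000  stable
  step 4. node 3  ⊔preds=11111  new=11111  old=00000  +wl: 2
  step 5. node 4  ⊔preds=11111  new=01110  old=00000  +wl: 0
  step 6. node 5  ⊔preds=00000  new=11101  old=01001  +wl: 3,4
  step 7. node 6  ⊔preds=11110  new=11110  old=00000  +wl: 
  step 8. node 7  ⊔preds=11111  new=11111  old=00000  +wl: 
  step 9. node 2  ⊔preds=11111  new=11111  old=00000  +wl: 6
  step 10. node 0  ⊔preds=11111  new=11110  stable
  step 11. node 3  ⊔preds=11111  new=11111  stable
  step 12. node 4  ⊔preds=11111  new=01110  stable
  step 13. node 6  ⊔preds=11111  new=11110  stable

Least fixpoint reached:
  node 0: 11110
  node 1: 11110
  node 2: 11111
  node 3: 11111
  node 4: 01110
  node 5: 11101
  node 6: 11110
  node 7: 11111

yes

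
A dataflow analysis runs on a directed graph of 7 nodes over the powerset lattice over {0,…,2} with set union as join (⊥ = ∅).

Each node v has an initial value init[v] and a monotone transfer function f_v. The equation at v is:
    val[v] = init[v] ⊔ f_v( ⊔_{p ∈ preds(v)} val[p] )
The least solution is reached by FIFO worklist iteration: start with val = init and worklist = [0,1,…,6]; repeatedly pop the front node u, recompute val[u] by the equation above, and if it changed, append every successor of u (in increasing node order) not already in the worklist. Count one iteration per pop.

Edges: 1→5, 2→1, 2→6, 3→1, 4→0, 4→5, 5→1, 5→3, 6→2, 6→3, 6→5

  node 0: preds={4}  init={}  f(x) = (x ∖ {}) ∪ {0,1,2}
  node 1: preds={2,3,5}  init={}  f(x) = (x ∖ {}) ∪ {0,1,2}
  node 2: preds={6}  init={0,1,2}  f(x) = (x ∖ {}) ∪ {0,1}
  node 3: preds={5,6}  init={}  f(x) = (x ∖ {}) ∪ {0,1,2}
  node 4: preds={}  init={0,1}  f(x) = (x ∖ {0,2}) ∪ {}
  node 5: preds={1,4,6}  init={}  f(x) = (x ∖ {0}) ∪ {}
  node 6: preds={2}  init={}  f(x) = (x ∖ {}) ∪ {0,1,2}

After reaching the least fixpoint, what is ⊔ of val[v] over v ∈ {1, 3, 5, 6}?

Iteration log — 11 steps:
  step 1. node 0  ⊔preds={0,1}  new={0,1,2}  old={}  +wl: 
  step 2. node 1  ⊔preds={0,1,2}  new={0,1,2}  old={}  +wl: 
  step 3. node 2  ⊔preds={}  new={0,1,2}  stable
  step 4. node 3  ⊔preds={}  new={0,1,2}  old={}  +wl: 1
  step 5. node 4  ⊔preds={}  new={0,1}  stable
  step 6. node 5  ⊔preds={0,1,2}  new={1,2}  old={}  +wl: 3
  step 7. node 6  ⊔preds={0,1,2}  new={0,1,2}  old={}  +wl: 2,5
  step 8. node 1  ⊔preds={0,1,2}  new={0,1,2}  stable
  step 9. node 3  ⊔preds={0,1,2}  new={0,1,2}  stable
  step 10. node 2  ⊔preds={0,1,2}  new={0,1,2}  stable
  step 11. node 5  ⊔preds={0,1,2}  new={1,2}  stable

Least fixpoint reached:
  node 0: {0,1,2}
  node 1: {0,1,2}
  node 2: {0,1,2}
  node 3: {0,1,2}
  node 4: {0,1}
  node 5: {1,2}
  node 6: {0,1,2}

{0,1,2}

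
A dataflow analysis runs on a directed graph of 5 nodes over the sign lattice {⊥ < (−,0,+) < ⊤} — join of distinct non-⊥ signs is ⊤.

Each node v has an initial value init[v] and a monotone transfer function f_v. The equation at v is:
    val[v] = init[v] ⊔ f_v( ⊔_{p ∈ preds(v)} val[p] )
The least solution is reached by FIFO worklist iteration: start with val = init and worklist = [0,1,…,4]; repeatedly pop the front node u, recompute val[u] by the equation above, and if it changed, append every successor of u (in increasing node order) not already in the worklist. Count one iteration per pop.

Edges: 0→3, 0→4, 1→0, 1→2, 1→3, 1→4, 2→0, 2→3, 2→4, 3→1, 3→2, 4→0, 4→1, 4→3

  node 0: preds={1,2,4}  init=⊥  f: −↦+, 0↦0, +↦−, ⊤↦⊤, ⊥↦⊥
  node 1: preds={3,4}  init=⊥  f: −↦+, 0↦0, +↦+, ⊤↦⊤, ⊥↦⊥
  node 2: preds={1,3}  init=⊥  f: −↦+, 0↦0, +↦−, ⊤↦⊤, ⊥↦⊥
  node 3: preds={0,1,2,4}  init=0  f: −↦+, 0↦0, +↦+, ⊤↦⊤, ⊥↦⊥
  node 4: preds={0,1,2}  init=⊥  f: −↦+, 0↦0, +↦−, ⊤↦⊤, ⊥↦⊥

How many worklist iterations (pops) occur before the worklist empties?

Trace (9 dequeues):
  [1] u=0 | in ⊥ | out ⊥ | ==
  [2] u=1 | in 0 | out 0 | prev ⊥ | push {0}
  [3] u=2 | in 0 | out 0 | prev ⊥ | push {}
  [4] u=3 | in 0 | out 0 | ==
  [5] u=4 | in 0 | out 0 | prev ⊥ | push {1,3}
  [6] u=0 | in 0 | out 0 | prev ⊥ | push {4}
  [7] u=1 | in 0 | out 0 | ==
  [8] u=3 | in 0 | out 0 | ==
  [9] u=4 | in 0 | out 0 | ==

Converged values:
  [0] 0
  [1] 0
  [2] 0
  [3] 0
  [4] 0

9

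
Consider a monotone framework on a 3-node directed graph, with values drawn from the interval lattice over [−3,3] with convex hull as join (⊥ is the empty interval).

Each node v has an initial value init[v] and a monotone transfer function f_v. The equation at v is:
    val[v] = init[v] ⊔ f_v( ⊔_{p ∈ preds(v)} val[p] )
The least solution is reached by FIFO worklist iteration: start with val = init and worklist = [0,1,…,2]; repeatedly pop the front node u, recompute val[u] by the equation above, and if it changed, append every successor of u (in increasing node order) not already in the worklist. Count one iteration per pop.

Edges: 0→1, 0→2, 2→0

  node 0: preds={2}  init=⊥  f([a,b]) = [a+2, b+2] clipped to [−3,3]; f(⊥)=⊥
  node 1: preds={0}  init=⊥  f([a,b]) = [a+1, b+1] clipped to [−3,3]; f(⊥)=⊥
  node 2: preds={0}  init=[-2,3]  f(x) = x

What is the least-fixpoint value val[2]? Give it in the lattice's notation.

[-2,3]

Iteration log — 3 steps:
  step 1. node 0  ⊔preds=[-2,3]  new=[0,3]  old=⊥  +wl: 
  step 2. node 1  ⊔preds=[0,3]  new=[1,3]  old=⊥  +wl: 
  step 3. node 2  ⊔preds=[0,3]  new=[-2,3]  stable

Least fixpoint reached:
  node 0: [0,3]
  node 1: [1,3]
  node 2: [-2,3]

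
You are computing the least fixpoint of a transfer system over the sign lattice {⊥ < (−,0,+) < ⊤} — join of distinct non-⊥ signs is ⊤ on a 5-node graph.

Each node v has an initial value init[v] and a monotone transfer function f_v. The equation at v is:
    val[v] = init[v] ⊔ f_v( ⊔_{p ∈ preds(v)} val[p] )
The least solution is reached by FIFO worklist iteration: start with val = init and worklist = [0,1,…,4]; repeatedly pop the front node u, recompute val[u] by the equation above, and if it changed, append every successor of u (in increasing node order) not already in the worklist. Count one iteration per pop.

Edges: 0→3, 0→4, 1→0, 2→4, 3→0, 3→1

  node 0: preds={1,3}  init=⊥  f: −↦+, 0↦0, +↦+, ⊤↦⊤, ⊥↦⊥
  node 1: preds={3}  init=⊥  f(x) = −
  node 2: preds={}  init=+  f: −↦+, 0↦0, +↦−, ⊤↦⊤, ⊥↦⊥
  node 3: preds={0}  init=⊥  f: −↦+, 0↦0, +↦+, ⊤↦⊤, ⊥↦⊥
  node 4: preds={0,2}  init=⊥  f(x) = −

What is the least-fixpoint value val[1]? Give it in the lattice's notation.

−

Iteration log — 14 steps:
  step 1. node 0  ⊔preds=⊥  new=⊥  stable
  step 2. node 1  ⊔preds=⊥  new=−  old=⊥  +wl: 0
  step 3. node 2  ⊔preds=⊥  new=+  stable
  step 4. node 3  ⊔preds=⊥  new=⊥  stable
  step 5. node 4  ⊔preds=+  new=−  old=⊥  +wl: 
  step 6. node 0  ⊔preds=−  new=+  old=⊥  +wl: 3,4
  step 7. node 3  ⊔preds=+  new=+  old=⊥  +wl: 0,1
  step 8. node 4  ⊔preds=+  new=−  stable
  step 9. node 0  ⊔preds=⊤  new=⊤  old=+  +wl: 3,4
  step 10. node 1  ⊔preds=+  new=−  stable
  step 11. node 3  ⊔preds=⊤  new=⊤  old=+  +wl: 0,1
  step 12. node 4  ⊔preds=⊤  new=−  stable
  step 13. node 0  ⊔preds=⊤  new=⊤  stable
  step 14. node 1  ⊔preds=⊤  new=−  stable

Least fixpoint reached:
  node 0: ⊤
  node 1: −
  node 2: +
  node 3: ⊤
  node 4: −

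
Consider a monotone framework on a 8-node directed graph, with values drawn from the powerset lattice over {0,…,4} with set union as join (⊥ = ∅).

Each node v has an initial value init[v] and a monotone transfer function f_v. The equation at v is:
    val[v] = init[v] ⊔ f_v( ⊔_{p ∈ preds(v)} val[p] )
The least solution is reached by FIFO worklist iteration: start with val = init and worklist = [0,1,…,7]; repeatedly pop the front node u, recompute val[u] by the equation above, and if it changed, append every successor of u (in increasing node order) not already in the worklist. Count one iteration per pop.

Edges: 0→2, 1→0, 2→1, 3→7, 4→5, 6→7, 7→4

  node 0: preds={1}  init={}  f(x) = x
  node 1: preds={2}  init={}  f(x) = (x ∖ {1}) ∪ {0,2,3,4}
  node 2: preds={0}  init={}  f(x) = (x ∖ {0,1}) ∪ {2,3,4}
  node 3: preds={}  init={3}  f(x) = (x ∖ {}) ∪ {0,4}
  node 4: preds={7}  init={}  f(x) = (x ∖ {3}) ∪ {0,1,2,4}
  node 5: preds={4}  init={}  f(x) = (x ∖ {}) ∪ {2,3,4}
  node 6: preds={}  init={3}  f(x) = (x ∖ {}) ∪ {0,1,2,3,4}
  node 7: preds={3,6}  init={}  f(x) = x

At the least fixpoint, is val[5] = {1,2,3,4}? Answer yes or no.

Iteration log — 12 steps:
  step 1. node 0  ⊔preds={}  new={}  stable
  step 2. node 1  ⊔preds={}  new={0,2,3,4}  old={}  +wl: 0
  step 3. node 2  ⊔preds={}  new={2,3,4}  old={}  +wl: 1
  step 4. node 3  ⊔preds={}  new={0,3,4}  old={3}  +wl: 
  step 5. node 4  ⊔preds={}  new={0,1,2,4}  old={}  +wl: 
  step 6. node 5  ⊔preds={0,1,2,4}  new={0,1,2,3,4}  old={}  +wl: 
  step 7. node 6  ⊔preds={}  new={0,1,2,3,4}  old={3}  +wl: 
  step 8. node 7  ⊔preds={0,1,2,3,4}  new={0,1,2,3,4}  old={}  +wl: 4
  step 9. node 0  ⊔preds={0,2,3,4}  new={0,2,3,4}  old={}  +wl: 2
  step 10. node 1  ⊔preds={2,3,4}  new={0,2,3,4}  stable
  step 11. node 4  ⊔preds={0,1,2,3,4}  new={0,1,2,4}  stable
  step 12. node 2  ⊔preds={0,2,3,4}  new={2,3,4}  stable

Least fixpoint reached:
  node 0: {0,2,3,4}
  node 1: {0,2,3,4}
  node 2: {2,3,4}
  node 3: {0,3,4}
  node 4: {0,1,2,4}
  node 5: {0,1,2,3,4}
  node 6: {0,1,2,3,4}
  node 7: {0,1,2,3,4}

no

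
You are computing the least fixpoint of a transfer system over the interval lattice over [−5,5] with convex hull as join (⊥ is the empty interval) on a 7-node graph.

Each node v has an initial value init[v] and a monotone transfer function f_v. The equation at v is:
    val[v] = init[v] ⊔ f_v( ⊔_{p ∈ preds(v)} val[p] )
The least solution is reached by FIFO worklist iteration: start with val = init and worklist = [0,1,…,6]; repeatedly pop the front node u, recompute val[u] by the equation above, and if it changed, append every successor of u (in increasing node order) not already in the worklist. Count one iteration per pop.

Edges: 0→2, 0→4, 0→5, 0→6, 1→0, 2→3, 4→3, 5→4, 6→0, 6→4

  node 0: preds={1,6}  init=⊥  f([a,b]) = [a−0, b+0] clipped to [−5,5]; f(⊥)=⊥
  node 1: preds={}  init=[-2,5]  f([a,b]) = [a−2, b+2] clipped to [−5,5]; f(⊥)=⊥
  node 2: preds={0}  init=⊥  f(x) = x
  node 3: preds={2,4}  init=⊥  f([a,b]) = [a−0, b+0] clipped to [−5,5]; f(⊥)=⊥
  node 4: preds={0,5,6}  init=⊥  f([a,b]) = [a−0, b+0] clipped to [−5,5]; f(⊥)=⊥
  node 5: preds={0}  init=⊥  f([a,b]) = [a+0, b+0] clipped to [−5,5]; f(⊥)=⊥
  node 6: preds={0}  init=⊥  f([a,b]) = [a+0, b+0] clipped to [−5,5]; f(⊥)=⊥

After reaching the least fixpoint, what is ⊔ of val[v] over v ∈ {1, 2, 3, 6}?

Trace (10 dequeues):
  [1] u=0 | in [-2,5] | out [-2,5] | prev ⊥ | push {}
  [2] u=1 | in ⊥ | out [-2,5] | ==
  [3] u=2 | in [-2,5] | out [-2,5] | prev ⊥ | push {}
  [4] u=3 | in [-2,5] | out [-2,5] | prev ⊥ | push {}
  [5] u=4 | in [-2,5] | out [-2,5] | prev ⊥ | push {3}
  [6] u=5 | in [-2,5] | out [-2,5] | prev ⊥ | push {4}
  [7] u=6 | in [-2,5] | out [-2,5] | prev ⊥ | push {0}
  [8] u=3 | in [-2,5] | out [-2,5] | ==
  [9] u=4 | in [-2,5] | out [-2,5] | ==
  [10] u=0 | in [-2,5] | out [-2,5] | ==

Converged values:
  [0] [-2,5]
  [1] [-2,5]
  [2] [-2,5]
  [3] [-2,5]
  [4] [-2,5]
  [5] [-2,5]
  [6] [-2,5]

[-2,5]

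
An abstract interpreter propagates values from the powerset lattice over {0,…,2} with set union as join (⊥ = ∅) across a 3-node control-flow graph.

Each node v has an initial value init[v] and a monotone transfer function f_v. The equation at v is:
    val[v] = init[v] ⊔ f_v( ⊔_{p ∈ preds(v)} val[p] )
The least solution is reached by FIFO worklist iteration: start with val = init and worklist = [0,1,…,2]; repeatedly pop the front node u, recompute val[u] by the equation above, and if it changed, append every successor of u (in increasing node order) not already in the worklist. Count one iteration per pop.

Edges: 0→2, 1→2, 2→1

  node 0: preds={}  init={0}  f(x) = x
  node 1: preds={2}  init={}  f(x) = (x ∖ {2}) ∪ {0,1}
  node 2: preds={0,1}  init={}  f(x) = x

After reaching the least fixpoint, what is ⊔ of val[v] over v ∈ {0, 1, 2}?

Trace (4 dequeues):
  [1] u=0 | in {} | out {0} | ==
  [2] u=1 | in {} | out {0,1} | prev {} | push {}
  [3] u=2 | in {0,1} | out {0,1} | prev {} | push {1}
  [4] u=1 | in {0,1} | out {0,1} | ==

Converged values:
  [0] {0}
  [1] {0,1}
  [2] {0,1}

{0,1}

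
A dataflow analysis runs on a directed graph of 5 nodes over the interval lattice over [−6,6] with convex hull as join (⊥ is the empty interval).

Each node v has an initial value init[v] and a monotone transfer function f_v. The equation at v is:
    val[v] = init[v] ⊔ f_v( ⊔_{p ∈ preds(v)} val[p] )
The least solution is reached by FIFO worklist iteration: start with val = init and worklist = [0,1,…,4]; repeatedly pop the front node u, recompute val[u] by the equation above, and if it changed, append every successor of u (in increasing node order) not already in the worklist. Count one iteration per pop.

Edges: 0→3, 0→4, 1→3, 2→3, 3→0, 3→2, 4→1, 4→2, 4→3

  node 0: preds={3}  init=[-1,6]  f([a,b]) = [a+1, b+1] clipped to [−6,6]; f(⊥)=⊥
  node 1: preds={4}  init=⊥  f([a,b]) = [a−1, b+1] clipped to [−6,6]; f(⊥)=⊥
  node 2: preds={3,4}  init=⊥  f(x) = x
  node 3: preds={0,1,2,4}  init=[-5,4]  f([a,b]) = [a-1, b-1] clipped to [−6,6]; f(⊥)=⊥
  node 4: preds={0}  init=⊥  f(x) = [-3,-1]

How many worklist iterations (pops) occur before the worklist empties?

10

Iteration log — 10 steps:
  step 1. node 0  ⊔preds=[-5,4]  new=[-4,6]  old=[-1,6]  +wl: 
  step 2. node 1  ⊔preds=⊥  new=⊥  stable
  step 3. node 2  ⊔preds=[-5,4]  new=[-5,4]  old=⊥  +wl: 
  step 4. node 3  ⊔preds=[-5,6]  new=[-6,5]  old=[-5,4]  +wl: 0,2
  step 5. node 4  ⊔preds=[-4,6]  new=[-3,-1]  old=⊥  +wl: 1,3
  step 6. node 0  ⊔preds=[-6,5]  new=[-5,6]  old=[-4,6]  +wl: 4
  step 7. node 2  ⊔preds=[-6,5]  new=[-6,5]  old=[-5,4]  +wl: 
  step 8. node 1  ⊔preds=[-3,-1]  new=[-4,0]  old=⊥  +wl: 
  step 9. node 3  ⊔preds=[-6,6]  new=[-6,5]  stable
  step 10. node 4  ⊔preds=[-5,6]  new=[-3,-1]  stable

Least fixpoint reached:
  node 0: [-5,6]
  node 1: [-4,0]
  node 2: [-6,5]
  node 3: [-6,5]
  node 4: [-3,-1]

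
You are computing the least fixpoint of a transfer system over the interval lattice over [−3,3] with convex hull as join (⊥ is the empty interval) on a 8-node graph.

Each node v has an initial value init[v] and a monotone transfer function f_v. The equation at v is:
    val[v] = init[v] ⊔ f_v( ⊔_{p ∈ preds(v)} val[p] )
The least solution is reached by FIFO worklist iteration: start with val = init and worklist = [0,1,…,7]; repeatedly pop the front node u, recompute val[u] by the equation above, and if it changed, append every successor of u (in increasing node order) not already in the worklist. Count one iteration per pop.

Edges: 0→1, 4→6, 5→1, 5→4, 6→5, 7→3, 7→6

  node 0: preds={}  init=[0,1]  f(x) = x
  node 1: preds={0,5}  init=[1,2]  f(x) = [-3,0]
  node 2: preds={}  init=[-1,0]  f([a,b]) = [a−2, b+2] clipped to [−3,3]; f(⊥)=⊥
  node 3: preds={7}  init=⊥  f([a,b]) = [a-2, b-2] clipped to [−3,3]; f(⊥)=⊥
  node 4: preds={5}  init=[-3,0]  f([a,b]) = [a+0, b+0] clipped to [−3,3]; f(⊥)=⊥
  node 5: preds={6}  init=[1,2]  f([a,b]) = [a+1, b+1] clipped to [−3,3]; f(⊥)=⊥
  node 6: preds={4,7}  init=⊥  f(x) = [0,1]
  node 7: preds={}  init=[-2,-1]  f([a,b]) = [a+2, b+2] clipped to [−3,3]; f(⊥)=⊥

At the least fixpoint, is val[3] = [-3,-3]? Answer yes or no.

yes

Iteration log — 9 steps:
  step 1. node 0  ⊔preds=⊥  new=[0,1]  stable
  step 2. node 1  ⊔preds=[0,2]  new=[-3,2]  old=[1,2]  +wl: 
  step 3. node 2  ⊔preds=⊥  new=[-1,0]  stable
  step 4. node 3  ⊔preds=[-2,-1]  new=[-3,-3]  old=⊥  +wl: 
  step 5. node 4  ⊔preds=[1,2]  new=[-3,2]  old=[-3,0]  +wl: 
  step 6. node 5  ⊔preds=⊥  new=[1,2]  stable
  step 7. node 6  ⊔preds=[-3,2]  new=[0,1]  old=⊥  +wl: 5
  step 8. node 7  ⊔preds=⊥  new=[-2,-1]  stable
  step 9. node 5  ⊔preds=[0,1]  new=[1,2]  stable

Least fixpoint reached:
  node 0: [0,1]
  node 1: [-3,2]
  node 2: [-1,0]
  node 3: [-3,-3]
  node 4: [-3,2]
  node 5: [1,2]
  node 6: [0,1]
  node 7: [-2,-1]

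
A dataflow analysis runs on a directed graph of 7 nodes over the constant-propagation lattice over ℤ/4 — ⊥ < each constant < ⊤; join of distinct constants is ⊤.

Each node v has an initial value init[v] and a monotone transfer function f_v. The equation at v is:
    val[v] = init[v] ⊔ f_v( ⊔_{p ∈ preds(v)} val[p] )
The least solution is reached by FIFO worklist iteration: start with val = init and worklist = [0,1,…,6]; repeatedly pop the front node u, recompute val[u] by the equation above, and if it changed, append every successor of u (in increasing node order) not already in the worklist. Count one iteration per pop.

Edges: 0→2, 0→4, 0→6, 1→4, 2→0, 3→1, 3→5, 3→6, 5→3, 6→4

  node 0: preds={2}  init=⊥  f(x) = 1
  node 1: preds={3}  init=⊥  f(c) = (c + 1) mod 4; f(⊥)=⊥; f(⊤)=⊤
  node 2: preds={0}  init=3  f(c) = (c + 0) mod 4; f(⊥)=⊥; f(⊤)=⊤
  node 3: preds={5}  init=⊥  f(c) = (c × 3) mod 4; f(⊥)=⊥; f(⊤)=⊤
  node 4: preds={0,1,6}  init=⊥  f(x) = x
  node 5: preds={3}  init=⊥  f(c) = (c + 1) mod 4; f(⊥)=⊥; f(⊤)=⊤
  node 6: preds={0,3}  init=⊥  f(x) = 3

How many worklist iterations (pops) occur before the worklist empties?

9

Trace (9 dequeues):
  [1] u=0 | in 3 | out 1 | prev ⊥ | push {}
  [2] u=1 | in ⊥ | out ⊥ | ==
  [3] u=2 | in 1 | out ⊤ | prev 3 | push {0}
  [4] u=3 | in ⊥ | out ⊥ | ==
  [5] u=4 | in 1 | out 1 | prev ⊥ | push {}
  [6] u=5 | in ⊥ | out ⊥ | ==
  [7] u=6 | in 1 | out 3 | prev ⊥ | push {4}
  [8] u=0 | in ⊤ | out 1 | ==
  [9] u=4 | in ⊤ | out ⊤ | prev 1 | push {}

Converged values:
  [0] 1
  [1] ⊥
  [2] ⊤
  [3] ⊥
  [4] ⊤
  [5] ⊥
  [6] 3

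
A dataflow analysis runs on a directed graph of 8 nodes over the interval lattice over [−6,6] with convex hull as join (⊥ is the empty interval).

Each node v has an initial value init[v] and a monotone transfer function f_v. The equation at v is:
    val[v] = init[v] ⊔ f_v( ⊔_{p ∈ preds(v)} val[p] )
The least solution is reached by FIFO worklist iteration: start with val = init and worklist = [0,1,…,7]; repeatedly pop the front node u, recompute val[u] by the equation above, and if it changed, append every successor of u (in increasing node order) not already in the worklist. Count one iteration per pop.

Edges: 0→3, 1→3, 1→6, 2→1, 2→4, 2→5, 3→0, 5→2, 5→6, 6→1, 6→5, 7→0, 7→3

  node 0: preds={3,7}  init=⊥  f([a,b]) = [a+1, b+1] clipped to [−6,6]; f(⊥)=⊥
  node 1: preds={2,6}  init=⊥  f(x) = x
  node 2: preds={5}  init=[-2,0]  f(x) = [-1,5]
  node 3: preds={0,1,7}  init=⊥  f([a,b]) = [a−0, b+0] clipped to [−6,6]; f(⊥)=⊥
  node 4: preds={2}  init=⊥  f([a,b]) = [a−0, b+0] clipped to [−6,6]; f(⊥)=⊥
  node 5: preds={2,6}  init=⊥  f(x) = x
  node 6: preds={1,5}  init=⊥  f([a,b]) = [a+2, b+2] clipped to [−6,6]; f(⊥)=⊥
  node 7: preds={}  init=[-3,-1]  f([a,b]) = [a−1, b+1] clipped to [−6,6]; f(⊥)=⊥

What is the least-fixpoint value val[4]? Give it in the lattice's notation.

Trace (17 dequeues):
  [1] u=0 | in [-3,-1] | out [-2,0] | prev ⊥ | push {}
  [2] u=1 | in [-2,0] | out [-2,0] | prev ⊥ | push {}
  [3] u=2 | in ⊥ | out [-2,5] | prev [-2,0] | push {1}
  [4] u=3 | in [-3,0] | out [-3,0] | prev ⊥ | push {0}
  [5] u=4 | in [-2,5] | out [-2,5] | prev ⊥ | push {}
  [6] u=5 | in [-2,5] | out [-2,5] | prev ⊥ | push {2}
  [7] u=6 | in [-2,5] | out [0,6] | prev ⊥ | push {5}
  [8] u=7 | in ⊥ | out [-3,-1] | ==
  [9] u=1 | in [-2,6] | out [-2,6] | prev [-2,0] | push {3,6}
  [10] u=0 | in [-3,0] | out [-2,1] | prev [-2,0] | push {}
  [11] u=2 | in [-2,5] | out [-2,5] | ==
  [12] u=5 | in [-2,6] | out [-2,6] | prev [-2,5] | push {2}
  [13] u=3 | in [-3,6] | out [-3,6] | prev [-3,0] | push {0}
  [14] u=6 | in [-2,6] | out [0,6] | ==
  [15] u=2 | in [-2,6] | out [-2,5] | ==
  [16] u=0 | in [-3,6] | out [-2,6] | prev [-2,1] | push {3}
  [17] u=3 | in [-3,6] | out [-3,6] | ==

Converged values:
  [0] [-2,6]
  [1] [-2,6]
  [2] [-2,5]
  [3] [-3,6]
  [4] [-2,5]
  [5] [-2,6]
  [6] [0,6]
  [7] [-3,-1]

[-2,5]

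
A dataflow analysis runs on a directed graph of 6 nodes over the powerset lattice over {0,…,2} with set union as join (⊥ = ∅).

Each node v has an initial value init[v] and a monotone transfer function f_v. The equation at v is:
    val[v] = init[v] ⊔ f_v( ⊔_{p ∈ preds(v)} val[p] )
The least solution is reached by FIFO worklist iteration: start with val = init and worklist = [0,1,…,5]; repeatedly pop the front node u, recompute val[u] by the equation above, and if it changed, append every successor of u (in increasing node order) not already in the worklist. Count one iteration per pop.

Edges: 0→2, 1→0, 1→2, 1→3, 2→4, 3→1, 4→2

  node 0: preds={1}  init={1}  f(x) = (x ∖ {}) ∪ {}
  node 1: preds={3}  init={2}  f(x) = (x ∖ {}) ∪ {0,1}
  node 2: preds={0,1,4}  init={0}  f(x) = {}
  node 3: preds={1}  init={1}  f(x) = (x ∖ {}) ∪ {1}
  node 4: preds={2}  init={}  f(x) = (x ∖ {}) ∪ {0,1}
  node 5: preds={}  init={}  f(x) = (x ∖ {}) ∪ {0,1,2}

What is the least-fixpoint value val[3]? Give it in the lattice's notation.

Iteration log — 9 steps:
  step 1. node 0  ⊔preds={2}  new={1,2}  old={1}  +wl: 
  step 2. node 1  ⊔preds={1}  new={0,1,2}  old={2}  +wl: 0
  step 3. node 2  ⊔preds={0,1,2}  new={0}  stable
  step 4. node 3  ⊔preds={0,1,2}  new={0,1,2}  old={1}  +wl: 1
  step 5. node 4  ⊔preds={0}  new={0,1}  old={}  +wl: 2
  step 6. node 5  ⊔preds={}  new={0,1,2}  old={}  +wl: 
  step 7. node 0  ⊔preds={0,1,2}  new={0,1,2}  old={1,2}  +wl: 
  step 8. node 1  ⊔preds={0,1,2}  new={0,1,2}  stable
  step 9. node 2  ⊔preds={0,1,2}  new={0}  stable

Least fixpoint reached:
  node 0: {0,1,2}
  node 1: {0,1,2}
  node 2: {0}
  node 3: {0,1,2}
  node 4: {0,1}
  node 5: {0,1,2}

{0,1,2}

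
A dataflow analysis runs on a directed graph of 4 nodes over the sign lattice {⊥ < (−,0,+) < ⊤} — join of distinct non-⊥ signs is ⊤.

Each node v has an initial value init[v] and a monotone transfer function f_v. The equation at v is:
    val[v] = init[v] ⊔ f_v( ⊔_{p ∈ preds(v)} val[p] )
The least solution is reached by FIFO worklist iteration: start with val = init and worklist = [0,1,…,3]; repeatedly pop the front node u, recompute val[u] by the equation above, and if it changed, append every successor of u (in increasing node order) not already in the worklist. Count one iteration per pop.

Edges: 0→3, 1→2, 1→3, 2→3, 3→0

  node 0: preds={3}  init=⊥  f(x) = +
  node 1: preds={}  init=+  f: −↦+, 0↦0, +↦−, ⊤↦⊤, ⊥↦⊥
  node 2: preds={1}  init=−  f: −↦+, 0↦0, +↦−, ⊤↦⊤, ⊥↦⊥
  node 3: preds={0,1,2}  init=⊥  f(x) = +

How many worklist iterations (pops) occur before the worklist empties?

5

Iteration log — 5 steps:
  step 1. node 0  ⊔preds=⊥  new=+  old=⊥  +wl: 
  step 2. node 1  ⊔preds=⊥  new=+  stable
  step 3. node 2  ⊔preds=+  new=−  stable
  step 4. node 3  ⊔preds=⊤  new=+  old=⊥  +wl: 0
  step 5. node 0  ⊔preds=+  new=+  stable

Least fixpoint reached:
  node 0: +
  node 1: +
  node 2: −
  node 3: +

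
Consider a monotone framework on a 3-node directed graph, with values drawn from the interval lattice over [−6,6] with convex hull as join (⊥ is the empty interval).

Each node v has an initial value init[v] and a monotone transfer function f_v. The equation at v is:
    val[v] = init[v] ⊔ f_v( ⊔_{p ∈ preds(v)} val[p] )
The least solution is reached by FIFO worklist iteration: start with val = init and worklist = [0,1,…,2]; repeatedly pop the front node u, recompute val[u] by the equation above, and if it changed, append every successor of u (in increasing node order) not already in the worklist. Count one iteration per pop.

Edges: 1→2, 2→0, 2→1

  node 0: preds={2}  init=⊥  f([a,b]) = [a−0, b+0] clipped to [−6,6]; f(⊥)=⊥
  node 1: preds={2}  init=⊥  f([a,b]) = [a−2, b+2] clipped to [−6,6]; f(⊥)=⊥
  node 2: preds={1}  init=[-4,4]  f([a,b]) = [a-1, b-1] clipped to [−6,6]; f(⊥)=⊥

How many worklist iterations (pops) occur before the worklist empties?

5

Worklist (5 pops):
  #1 pop 0: in=[-4,4] → [-4,4] (was ⊥); enqueue []
  #2 pop 1: in=[-4,4] → [-6,6] (was ⊥); enqueue []
  #3 pop 2: in=[-6,6] → [-6,5] (was [-4,4]); enqueue [0,1]
  #4 pop 0: in=[-6,5] → [-6,5] (was [-4,4]); enqueue []
  #5 pop 1: in=[-6,5] → [-6,6] (no change)

Fixpoint:
  val[0] = [-6,5]
  val[1] = [-6,6]
  val[2] = [-6,5]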